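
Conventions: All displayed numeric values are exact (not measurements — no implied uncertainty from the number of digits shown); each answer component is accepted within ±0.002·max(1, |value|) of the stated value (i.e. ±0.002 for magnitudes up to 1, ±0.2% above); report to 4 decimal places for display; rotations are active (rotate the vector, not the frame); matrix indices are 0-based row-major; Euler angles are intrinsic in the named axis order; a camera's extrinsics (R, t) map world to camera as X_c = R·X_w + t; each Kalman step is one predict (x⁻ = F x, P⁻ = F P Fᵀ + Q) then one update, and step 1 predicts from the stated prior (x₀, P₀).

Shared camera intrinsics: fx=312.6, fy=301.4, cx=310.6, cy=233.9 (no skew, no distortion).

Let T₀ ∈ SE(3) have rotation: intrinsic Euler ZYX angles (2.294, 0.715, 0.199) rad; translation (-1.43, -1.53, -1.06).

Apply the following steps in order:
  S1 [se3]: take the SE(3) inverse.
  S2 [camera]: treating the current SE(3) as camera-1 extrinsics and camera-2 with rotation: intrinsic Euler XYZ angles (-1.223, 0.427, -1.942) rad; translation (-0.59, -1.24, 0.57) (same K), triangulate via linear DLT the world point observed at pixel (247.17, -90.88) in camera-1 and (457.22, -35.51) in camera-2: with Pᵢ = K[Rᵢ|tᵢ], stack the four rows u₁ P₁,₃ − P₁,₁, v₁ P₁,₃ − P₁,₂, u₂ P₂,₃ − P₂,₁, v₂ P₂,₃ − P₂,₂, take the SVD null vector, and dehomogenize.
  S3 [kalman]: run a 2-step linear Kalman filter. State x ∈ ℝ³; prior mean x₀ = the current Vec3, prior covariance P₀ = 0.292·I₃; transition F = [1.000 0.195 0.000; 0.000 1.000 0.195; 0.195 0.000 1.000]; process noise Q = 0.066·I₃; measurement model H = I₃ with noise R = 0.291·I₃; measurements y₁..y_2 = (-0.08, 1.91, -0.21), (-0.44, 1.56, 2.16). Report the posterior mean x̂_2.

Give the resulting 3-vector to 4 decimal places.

result = (0.1784, 1.6607, 1.0700)

after S1 (invert_se3): R=[-0.4997 0.5661 -0.6556; -0.8207 -0.5516 0.1493; -0.2771 0.6126 0.7402], t=(-0.5434, -1.8592, 1.3257)
after S2 (triangulate): (0.3791, 1.2582, 0.7587)
after S3 (kf_track): (0.1784, 1.6607, 1.0700)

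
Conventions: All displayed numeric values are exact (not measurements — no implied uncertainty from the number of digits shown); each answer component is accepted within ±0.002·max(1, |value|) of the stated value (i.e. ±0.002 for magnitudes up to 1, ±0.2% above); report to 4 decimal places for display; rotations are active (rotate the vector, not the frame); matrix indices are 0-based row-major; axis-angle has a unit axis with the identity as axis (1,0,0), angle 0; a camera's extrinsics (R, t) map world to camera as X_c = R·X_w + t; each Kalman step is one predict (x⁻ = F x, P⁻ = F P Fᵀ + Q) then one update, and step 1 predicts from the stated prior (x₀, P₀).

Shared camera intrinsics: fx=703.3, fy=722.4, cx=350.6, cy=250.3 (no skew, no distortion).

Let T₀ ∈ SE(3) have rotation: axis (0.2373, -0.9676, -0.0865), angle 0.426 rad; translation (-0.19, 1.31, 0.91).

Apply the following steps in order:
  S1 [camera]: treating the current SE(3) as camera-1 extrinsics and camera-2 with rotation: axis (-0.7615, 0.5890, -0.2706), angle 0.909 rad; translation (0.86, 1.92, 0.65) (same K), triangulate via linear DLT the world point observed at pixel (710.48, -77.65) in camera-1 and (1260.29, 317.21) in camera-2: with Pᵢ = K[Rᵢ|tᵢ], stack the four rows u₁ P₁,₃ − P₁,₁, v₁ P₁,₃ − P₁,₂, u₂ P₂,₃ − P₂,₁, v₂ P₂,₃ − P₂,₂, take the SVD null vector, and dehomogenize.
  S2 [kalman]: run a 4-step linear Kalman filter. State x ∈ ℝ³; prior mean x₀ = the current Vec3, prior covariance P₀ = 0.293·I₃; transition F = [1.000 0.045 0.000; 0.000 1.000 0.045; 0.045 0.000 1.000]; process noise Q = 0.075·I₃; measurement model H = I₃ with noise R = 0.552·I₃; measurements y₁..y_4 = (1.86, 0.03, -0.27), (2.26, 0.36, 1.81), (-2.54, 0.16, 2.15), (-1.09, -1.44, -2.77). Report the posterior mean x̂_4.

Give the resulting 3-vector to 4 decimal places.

after S1 (triangulate): (1.4198, -1.9771, 0.4976)
after S2 (kf_track): (-0.1586, -0.7335, -0.0125)

result = (-0.1586, -0.7335, -0.0125)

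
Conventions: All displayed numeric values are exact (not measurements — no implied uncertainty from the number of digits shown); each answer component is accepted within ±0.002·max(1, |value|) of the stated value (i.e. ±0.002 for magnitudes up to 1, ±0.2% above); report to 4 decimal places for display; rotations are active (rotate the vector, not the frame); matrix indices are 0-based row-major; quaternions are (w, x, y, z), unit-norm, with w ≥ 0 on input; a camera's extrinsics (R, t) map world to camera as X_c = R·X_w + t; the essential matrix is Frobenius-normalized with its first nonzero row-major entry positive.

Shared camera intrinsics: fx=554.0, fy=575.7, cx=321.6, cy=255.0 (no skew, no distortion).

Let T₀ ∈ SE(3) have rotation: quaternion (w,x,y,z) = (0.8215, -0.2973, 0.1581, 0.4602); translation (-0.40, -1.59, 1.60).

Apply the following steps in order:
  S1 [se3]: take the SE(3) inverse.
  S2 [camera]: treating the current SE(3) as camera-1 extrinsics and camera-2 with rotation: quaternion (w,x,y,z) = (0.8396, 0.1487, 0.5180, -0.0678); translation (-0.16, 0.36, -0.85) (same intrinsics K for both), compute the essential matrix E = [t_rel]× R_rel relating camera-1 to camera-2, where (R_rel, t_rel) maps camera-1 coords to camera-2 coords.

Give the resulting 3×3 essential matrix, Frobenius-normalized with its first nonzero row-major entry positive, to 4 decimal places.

matrix = [0.4169 -0.4359 -0.2843; 0.1365 -0.1365 -0.1415; 0.1682 -0.2727 0.6289]

after S1 (invert_se3): R=[0.5265 0.6621 -0.5334; -0.8501 0.3997 -0.3429; -0.0139 0.6340 0.7732], t=(2.1167, 0.8441, -0.2347)
after S2 (essential): [0.4169 -0.4359 -0.2843; 0.1365 -0.1365 -0.1415; 0.1682 -0.2727 0.6289]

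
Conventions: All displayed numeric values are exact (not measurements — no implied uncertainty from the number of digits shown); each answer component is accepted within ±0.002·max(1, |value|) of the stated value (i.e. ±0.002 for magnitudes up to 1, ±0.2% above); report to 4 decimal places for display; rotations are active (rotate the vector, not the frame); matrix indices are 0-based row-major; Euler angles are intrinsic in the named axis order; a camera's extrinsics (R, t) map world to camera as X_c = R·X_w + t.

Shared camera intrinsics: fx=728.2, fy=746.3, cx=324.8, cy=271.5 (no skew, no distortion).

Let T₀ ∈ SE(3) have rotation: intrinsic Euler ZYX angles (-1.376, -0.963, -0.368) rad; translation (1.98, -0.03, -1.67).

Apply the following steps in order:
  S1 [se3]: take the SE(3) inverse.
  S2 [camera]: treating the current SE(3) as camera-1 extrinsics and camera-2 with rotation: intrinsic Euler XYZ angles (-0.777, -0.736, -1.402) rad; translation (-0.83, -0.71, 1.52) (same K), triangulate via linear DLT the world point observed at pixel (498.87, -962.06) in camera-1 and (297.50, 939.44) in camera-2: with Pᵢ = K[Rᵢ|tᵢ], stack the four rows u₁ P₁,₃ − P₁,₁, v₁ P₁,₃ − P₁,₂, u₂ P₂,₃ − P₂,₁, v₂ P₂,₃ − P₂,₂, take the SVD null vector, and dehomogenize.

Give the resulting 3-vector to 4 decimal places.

result = (-1.1532, 1.9448, 0.7625)

after S1 (invert_se3): R=[0.1105 -0.5603 0.8209; 0.9726 -0.1091 -0.2054; 0.2047 0.8211 0.5328], t=(1.1352, -2.2720, 0.5092)
after S2 (triangulate): (-1.1532, 1.9448, 0.7625)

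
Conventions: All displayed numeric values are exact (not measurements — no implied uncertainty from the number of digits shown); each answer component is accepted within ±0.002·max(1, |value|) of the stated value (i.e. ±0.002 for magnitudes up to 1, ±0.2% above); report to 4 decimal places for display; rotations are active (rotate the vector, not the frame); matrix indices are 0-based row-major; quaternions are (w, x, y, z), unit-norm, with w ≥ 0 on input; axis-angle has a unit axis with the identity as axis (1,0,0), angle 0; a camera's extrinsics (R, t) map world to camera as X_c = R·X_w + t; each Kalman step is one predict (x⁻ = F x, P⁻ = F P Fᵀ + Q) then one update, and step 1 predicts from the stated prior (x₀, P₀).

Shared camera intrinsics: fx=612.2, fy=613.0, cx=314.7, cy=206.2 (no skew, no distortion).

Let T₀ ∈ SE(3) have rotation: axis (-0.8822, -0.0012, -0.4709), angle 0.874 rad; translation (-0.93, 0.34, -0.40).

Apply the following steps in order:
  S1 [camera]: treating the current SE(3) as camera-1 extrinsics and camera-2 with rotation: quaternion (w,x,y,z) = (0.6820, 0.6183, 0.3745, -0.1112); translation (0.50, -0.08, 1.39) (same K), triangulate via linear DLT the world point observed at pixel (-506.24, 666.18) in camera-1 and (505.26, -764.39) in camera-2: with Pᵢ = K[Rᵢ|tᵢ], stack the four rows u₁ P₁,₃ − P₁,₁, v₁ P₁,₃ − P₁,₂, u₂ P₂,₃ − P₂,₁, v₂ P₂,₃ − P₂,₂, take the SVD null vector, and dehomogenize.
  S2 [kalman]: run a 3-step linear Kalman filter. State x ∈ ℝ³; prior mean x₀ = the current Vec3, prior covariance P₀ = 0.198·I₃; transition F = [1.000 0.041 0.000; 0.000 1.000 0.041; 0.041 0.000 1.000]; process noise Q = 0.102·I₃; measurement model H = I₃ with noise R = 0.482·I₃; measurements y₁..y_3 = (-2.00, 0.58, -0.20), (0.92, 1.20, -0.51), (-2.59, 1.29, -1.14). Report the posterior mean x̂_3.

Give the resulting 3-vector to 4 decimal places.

result = (-1.1090, 0.6418, -0.3062)

after S1 (triangulate): (-0.2457, -0.7965, 1.1726)
after S2 (kf_track): (-1.1090, 0.6418, -0.3062)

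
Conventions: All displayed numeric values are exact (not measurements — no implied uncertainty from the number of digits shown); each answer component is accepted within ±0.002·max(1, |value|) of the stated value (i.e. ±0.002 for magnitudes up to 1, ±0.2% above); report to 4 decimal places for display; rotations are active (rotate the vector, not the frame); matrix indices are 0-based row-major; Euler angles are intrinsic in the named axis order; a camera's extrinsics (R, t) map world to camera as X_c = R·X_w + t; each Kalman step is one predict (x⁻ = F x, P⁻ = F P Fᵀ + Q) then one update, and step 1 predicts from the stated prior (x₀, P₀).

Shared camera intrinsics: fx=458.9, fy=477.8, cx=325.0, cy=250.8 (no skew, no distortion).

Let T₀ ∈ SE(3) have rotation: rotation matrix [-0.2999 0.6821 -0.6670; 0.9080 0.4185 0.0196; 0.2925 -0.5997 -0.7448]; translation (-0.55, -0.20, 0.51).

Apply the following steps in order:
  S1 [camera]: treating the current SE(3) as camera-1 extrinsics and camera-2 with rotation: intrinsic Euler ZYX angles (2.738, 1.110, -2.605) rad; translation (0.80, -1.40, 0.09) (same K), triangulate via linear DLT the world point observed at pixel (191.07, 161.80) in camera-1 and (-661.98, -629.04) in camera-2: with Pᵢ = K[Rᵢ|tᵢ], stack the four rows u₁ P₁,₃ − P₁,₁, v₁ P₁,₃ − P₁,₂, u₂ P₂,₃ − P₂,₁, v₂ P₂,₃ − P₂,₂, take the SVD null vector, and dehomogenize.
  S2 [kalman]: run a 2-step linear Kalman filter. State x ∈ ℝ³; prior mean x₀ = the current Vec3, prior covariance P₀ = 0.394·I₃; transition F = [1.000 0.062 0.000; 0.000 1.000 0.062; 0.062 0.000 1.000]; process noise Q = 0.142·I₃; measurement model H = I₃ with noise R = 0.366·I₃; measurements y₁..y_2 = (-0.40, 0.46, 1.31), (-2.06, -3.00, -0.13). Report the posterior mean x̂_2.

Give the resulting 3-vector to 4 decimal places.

after S1 (triangulate): (0.4393, -1.6125, -1.4847)
after S2 (kf_track): (-1.0930, -1.7088, -0.0189)

result = (-1.0930, -1.7088, -0.0189)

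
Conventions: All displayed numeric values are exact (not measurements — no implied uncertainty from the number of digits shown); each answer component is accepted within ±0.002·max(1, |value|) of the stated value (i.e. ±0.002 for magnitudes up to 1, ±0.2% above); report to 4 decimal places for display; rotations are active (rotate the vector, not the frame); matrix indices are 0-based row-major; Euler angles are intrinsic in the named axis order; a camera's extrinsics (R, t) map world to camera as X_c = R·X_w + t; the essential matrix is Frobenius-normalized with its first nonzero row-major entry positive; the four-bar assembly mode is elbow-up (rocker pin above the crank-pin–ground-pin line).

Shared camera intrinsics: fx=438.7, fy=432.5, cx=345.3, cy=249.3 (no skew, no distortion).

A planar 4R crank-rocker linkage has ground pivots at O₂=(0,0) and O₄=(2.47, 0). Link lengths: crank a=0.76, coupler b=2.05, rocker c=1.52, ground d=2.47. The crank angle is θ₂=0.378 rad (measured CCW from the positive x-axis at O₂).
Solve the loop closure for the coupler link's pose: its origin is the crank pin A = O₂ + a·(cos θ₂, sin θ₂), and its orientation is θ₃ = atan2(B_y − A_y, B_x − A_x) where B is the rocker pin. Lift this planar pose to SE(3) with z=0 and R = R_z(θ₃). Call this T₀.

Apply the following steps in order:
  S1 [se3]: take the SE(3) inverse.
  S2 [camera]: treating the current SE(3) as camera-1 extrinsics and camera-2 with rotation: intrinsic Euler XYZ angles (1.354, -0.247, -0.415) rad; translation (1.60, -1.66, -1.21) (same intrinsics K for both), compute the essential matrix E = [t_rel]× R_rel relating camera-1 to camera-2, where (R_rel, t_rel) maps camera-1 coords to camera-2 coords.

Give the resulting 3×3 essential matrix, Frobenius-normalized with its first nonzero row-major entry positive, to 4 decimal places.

matrix = [0.1602 0.3123 0.3346; 0.3904 0.4245 0.0428; -0.2898 -0.0455 0.5868]

source (fourbar_fk): coupler pose = R=[0.7985 -0.6021 0.0000; 0.6021 0.7985 0.0000; 0.0000 0.0000 1.0000], t=(0.7063, 0.2805, 0.0000)
after S1 (invert_se3): R=[0.7985 0.6021 0.0000; -0.6021 0.7985 0.0000; 0.0000 0.0000 1.0000], t=(-0.7329, 0.2013, 0.0000)
after S2 (essential): [0.1602 0.3123 0.3346; 0.3904 0.4245 0.0428; -0.2898 -0.0455 0.5868]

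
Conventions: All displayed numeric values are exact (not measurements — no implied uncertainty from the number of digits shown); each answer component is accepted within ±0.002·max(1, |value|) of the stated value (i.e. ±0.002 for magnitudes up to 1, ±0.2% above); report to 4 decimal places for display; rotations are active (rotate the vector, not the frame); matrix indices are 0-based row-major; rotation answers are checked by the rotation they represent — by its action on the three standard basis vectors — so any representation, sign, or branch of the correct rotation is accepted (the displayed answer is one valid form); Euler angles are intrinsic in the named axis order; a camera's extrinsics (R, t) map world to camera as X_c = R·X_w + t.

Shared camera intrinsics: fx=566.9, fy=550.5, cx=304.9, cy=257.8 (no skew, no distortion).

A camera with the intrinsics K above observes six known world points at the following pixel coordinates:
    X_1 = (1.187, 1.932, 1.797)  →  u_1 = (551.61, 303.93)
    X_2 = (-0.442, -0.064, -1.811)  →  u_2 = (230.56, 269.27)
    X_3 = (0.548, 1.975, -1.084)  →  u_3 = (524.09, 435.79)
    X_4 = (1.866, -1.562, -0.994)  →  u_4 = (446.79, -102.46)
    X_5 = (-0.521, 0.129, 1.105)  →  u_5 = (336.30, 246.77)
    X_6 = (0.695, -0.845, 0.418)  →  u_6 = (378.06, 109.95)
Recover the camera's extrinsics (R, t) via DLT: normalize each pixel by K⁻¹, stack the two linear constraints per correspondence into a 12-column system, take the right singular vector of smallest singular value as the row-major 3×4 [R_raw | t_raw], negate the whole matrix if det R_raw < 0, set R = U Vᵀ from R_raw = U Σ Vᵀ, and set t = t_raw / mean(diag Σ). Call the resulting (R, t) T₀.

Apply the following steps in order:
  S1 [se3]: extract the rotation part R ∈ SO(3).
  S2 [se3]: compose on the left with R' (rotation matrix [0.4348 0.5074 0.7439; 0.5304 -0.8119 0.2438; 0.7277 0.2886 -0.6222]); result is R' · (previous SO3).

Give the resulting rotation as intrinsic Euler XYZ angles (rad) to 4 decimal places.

rotation (euler_xyz) = (-2.2918, 0.8570, -1.7353)

source (pnp_recover): camera pose = R=[0.8279 0.4887 0.2750; -0.4683 0.8723 -0.1404; -0.3086 -0.0125 0.9511], t=(0.4200, -0.3300, 5.2100)
after S1 (rot_of_se3): [0.8279 0.4887 0.2750; -0.4683 0.8723 -0.1404; -0.3086 -0.0125 0.9511]
after S2 (compose_so3): [-0.1072 0.6458 0.7559; 0.7442 -0.4521 0.4918; 0.6593 0.6152 -0.4322]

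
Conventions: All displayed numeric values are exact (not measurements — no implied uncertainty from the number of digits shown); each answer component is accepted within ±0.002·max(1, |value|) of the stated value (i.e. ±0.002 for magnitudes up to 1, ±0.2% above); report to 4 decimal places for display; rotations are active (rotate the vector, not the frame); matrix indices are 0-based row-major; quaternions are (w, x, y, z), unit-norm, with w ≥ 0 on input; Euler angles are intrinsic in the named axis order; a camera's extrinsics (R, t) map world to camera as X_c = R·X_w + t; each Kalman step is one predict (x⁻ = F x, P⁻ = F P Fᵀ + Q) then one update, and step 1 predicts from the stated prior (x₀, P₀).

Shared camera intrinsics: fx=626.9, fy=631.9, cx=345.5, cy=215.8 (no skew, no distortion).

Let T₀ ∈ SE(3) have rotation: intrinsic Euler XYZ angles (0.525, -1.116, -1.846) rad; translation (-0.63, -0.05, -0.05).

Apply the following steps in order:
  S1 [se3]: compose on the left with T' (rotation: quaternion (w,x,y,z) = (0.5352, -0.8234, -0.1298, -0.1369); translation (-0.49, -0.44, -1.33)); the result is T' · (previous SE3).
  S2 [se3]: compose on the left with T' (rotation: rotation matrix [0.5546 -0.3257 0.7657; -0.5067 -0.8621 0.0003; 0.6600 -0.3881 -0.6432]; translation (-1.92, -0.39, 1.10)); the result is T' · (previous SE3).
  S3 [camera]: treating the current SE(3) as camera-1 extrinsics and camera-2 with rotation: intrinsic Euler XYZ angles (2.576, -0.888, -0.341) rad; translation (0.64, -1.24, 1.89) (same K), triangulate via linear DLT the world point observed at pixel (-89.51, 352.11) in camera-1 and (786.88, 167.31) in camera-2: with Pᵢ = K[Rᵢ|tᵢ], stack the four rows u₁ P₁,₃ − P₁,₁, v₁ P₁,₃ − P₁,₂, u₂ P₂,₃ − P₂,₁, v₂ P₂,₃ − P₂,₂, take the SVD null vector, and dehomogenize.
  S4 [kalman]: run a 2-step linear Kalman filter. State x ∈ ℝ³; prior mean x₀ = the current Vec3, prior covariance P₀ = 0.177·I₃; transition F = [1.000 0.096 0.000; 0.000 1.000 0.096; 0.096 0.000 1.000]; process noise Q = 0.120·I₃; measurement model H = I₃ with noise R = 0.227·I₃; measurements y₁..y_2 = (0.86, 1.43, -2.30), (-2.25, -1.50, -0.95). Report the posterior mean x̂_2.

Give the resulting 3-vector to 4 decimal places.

result = (-0.9449, -0.6301, -1.5603)

after S1 (compose_se3): R=[-0.4268 0.2048 -0.8808; -0.3645 0.8525 0.3748; 0.8276 0.4810 -0.2892], t=(-1.0975, -0.5085, -1.4978)
after S2 (compose_se3): R=[0.5157 0.2042 -0.8321; 0.5307 -0.8385 0.1231; -0.6726 -0.5051 -0.5408], t=(-3.5099, 0.6041, 1.5364)
after S3 (triangulate): (-0.0874, -0.3594, -1.9841)
after S4 (kf_track): (-0.9449, -0.6301, -1.5603)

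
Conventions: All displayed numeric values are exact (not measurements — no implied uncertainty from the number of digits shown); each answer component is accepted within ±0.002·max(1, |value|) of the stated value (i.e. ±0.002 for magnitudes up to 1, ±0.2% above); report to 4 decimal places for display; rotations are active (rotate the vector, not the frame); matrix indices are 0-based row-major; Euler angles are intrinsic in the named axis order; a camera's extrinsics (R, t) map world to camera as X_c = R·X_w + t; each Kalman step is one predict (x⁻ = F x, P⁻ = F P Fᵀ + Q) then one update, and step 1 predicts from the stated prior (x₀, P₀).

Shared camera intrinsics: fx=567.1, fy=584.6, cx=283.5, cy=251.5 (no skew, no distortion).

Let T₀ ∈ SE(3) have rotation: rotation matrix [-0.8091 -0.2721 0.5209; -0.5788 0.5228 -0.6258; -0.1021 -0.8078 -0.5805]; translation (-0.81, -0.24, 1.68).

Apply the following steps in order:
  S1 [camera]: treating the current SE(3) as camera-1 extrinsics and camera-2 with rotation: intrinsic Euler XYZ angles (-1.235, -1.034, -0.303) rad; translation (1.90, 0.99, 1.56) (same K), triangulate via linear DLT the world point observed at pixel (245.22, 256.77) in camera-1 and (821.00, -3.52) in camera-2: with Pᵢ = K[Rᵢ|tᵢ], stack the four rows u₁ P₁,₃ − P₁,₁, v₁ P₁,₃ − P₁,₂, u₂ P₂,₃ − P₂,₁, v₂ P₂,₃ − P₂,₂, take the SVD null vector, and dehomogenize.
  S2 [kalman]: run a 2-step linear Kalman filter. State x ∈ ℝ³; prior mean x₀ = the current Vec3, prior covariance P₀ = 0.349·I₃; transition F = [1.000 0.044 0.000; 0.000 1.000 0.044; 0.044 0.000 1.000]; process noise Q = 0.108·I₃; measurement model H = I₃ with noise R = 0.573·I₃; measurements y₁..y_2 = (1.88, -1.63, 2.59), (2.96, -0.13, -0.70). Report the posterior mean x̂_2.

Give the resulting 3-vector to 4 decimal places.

result = (1.3319, -1.0099, 0.1263)

after S1 (triangulate): (-0.8183, -1.6510, -1.0595)
after S2 (kf_track): (1.3319, -1.0099, 0.1263)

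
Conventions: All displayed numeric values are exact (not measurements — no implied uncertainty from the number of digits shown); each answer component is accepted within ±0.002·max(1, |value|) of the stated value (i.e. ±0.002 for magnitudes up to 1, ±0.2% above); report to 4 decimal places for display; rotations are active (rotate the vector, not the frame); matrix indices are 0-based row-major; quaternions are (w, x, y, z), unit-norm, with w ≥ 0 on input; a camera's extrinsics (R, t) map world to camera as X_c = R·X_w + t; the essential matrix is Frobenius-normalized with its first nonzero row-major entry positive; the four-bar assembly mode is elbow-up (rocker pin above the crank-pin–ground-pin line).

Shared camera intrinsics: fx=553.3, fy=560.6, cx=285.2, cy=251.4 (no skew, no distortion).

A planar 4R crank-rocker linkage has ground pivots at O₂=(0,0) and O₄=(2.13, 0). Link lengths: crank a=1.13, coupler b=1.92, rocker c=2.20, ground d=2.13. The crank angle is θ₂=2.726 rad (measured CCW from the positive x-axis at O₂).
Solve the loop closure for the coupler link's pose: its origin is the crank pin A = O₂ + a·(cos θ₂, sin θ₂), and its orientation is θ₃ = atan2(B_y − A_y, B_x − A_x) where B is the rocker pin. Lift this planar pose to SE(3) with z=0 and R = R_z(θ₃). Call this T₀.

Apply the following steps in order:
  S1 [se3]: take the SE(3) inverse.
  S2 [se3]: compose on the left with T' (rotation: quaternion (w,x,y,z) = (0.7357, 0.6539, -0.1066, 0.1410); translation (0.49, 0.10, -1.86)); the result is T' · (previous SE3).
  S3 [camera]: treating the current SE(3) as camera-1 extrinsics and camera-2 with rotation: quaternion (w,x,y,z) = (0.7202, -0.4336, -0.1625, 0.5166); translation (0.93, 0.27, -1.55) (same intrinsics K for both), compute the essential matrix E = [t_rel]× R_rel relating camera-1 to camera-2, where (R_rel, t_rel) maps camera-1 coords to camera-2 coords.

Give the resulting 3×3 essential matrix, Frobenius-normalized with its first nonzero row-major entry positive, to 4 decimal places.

matrix = [0.6195 -0.0929 0.1197; -0.2559 -0.5547 0.2519; -0.2128 0.2866 -0.1705]

source (fourbar_fk): coupler pose = R=[0.8271 -0.5620 0.0000; 0.5620 0.8271 0.0000; 0.0000 0.0000 1.0000], t=(-1.0338, 0.4562, 0.0000)
after S1 (invert_se3): R=[0.8271 0.5620 0.0000; -0.5620 0.8271 0.0000; 0.0000 0.0000 1.0000], t=(0.5987, -0.9584, 0.0000)
after S2 (compose_se3): R=[0.9704 0.2400 0.0275; -0.0028 0.1252 -0.9921; -0.2416 0.9627 0.1222], t=(1.3837, 0.0400, -2.5489)
after S3 (essential): [0.6195 -0.0929 0.1197; -0.2559 -0.5547 0.2519; -0.2128 0.2866 -0.1705]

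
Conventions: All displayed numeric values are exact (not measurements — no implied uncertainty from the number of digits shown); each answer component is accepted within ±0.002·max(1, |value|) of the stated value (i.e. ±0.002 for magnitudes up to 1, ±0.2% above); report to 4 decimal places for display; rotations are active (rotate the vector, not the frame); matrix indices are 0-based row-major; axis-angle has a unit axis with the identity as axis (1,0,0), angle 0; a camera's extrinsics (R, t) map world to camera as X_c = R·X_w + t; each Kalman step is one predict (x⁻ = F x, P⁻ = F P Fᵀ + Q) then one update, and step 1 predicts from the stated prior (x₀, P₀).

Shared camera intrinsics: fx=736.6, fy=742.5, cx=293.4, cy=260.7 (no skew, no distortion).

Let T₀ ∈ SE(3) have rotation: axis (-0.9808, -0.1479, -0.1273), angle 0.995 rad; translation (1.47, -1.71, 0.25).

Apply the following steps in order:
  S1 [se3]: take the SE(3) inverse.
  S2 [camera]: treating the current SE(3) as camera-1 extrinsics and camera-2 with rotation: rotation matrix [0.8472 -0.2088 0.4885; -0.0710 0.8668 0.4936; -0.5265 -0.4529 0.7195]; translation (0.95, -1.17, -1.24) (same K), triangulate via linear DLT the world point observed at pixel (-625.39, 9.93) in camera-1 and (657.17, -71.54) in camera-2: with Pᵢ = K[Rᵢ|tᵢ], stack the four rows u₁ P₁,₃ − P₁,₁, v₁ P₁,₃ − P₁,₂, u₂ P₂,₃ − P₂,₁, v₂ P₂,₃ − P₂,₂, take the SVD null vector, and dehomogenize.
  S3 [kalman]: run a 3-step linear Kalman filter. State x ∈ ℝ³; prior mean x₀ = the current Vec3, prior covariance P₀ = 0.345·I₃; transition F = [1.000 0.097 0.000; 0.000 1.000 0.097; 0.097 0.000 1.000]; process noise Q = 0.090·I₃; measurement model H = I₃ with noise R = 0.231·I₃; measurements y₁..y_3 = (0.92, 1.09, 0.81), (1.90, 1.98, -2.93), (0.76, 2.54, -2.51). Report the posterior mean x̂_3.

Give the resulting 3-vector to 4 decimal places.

after S1 (invert_se3): R=[0.9827 -0.0407 0.1809; 0.1728 0.5544 -0.8141; -0.0672 0.8312 0.5519], t=(-1.5593, 0.8975, 1.3822)
after S2 (triangulate): (-1.6039, -0.1296, 1.6175)
after S3 (kf_track): (0.9354, 1.8517, -1.6014)

result = (0.9354, 1.8517, -1.6014)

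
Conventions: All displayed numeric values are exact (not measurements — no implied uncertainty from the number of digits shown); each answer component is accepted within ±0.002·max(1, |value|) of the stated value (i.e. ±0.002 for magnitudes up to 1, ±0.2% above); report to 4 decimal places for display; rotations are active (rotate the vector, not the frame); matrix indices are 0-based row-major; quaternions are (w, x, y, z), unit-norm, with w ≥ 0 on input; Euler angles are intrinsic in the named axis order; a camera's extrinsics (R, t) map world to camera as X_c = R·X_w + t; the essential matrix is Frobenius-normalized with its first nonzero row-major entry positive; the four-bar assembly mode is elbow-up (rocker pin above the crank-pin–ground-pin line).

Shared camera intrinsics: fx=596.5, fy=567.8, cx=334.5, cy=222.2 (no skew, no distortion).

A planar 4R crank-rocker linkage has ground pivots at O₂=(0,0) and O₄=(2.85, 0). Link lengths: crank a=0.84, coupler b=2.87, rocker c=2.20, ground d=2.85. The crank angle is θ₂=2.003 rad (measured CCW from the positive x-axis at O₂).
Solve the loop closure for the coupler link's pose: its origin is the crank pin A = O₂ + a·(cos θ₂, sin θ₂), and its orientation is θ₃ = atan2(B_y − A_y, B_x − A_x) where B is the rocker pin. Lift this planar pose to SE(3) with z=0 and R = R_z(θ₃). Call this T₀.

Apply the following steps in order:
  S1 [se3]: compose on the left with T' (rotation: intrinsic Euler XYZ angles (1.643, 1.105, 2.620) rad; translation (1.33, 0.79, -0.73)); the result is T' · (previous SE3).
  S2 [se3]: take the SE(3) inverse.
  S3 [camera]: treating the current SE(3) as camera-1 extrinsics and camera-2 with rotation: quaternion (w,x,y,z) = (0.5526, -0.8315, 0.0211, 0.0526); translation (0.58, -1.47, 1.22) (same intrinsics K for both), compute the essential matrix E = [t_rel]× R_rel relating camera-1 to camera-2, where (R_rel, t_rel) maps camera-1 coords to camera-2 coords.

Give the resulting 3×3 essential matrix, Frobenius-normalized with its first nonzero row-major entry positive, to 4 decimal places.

matrix = [0.5725 0.0401 0.2199; 0.3713 0.1146 -0.0517; 0.1034 0.3015 -0.6058]

source (fourbar_fk): coupler pose = R=[0.8851 -0.4653 0.0000; 0.4653 0.8851 0.0000; 0.0000 0.0000 1.0000], t=(-0.3519, 0.7628, 0.0000)
after S1 (compose_se3): R=[-0.4488 -0.0169 0.8935; -0.8932 0.0386 -0.4480; -0.0269 -0.9991 -0.0324], t=(1.2963, 0.7835, -1.5693)
after S2 (invert_se3): R=[-0.4488 -0.8932 -0.0269; -0.0169 0.0386 -0.9991; 0.8935 -0.4480 -0.0324], t=(1.2394, -1.5762, -0.8581)
after S3 (essential): [0.5725 0.0401 0.2199; 0.3713 0.1146 -0.0517; 0.1034 0.3015 -0.6058]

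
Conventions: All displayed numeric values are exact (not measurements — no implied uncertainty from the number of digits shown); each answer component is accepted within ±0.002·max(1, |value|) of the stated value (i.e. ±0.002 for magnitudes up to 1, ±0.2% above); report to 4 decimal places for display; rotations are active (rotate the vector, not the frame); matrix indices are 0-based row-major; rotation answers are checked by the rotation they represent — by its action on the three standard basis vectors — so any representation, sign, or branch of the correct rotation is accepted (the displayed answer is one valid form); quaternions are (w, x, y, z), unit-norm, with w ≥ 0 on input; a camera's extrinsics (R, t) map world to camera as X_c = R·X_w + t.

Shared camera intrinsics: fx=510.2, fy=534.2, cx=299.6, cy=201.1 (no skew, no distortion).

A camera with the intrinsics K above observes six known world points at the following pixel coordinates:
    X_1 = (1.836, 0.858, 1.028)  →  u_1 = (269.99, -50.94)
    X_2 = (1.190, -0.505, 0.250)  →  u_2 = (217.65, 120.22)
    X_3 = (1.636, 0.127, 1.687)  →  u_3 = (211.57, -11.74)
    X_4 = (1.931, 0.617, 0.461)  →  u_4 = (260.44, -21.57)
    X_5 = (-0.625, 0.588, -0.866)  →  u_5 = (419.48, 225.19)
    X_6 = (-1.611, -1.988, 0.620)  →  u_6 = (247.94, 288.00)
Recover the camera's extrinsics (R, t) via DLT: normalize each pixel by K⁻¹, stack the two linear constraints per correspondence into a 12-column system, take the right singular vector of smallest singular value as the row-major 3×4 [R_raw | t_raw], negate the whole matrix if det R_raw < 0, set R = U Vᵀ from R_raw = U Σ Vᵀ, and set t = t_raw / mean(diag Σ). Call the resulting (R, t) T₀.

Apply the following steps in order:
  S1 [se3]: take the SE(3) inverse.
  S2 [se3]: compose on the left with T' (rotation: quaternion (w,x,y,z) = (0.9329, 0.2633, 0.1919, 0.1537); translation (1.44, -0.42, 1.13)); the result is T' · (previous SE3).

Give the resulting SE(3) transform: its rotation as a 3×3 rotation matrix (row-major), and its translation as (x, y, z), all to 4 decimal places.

source (pnp_recover): camera pose = R=[-0.4923 0.8107 -0.3169; -0.5123 -0.5642 -0.6475; -0.7037 -0.1565 0.6930], t=(0.2400, -0.3000, 5.7793)
after S1 (invert_se3): R=[-0.4923 -0.5123 -0.7037; 0.8107 -0.5642 -0.1565; -0.3169 -0.6475 0.6930], t=(4.0314, 0.5404, -4.1235)
after S2 (compose_se3): R=[-0.7224 -0.6298 -0.2854; 0.6060 -0.3781 -0.6998; 0.3328 -0.6785 0.6548], t=(3.0737, 3.3657, -2.9378)

rotation (matrix) = ((-0.7224, -0.6298, -0.2854), (0.6060, -0.3781, -0.6998), (0.3328, -0.6785, 0.6548)), translation = (3.0737, 3.3657, -2.9378)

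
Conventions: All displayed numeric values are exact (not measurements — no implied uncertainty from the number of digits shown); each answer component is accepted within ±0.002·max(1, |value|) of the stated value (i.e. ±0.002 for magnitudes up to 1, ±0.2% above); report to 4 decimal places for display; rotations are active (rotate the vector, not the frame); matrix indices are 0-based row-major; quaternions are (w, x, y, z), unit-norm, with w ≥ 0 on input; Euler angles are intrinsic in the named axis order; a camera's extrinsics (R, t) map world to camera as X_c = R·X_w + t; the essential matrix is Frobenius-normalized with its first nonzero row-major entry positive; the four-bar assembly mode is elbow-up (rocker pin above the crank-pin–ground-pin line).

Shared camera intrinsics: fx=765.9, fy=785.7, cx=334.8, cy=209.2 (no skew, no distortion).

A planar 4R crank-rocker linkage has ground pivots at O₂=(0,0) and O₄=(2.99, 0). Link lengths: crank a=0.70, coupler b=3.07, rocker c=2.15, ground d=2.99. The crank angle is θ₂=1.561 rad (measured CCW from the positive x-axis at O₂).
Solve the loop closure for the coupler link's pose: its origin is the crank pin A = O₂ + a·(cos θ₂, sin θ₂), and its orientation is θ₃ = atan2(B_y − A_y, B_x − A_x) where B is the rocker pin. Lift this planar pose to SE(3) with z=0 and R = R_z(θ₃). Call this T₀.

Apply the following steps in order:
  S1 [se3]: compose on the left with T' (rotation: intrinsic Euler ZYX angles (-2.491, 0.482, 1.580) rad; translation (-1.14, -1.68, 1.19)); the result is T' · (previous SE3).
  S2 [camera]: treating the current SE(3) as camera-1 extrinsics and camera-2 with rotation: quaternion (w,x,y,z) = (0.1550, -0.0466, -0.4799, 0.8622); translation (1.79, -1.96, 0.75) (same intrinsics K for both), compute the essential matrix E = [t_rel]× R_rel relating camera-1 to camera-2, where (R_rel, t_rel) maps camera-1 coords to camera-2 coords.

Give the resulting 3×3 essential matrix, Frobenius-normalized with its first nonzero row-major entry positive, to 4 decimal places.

source (fourbar_fk): coupler pose = R=[0.8843 -0.4669 0.0000; 0.4669 0.8843 0.0000; 0.0000 0.0000 1.0000], t=(0.0069, 0.7000, 0.0000)
after S1 (compose_se3): R=[-0.7983 -0.0019 -0.6022; -0.6022 0.0087 0.7983; 0.0037 1.0000 -0.0082], t=(-1.4069, -1.8751, 1.8070)
after S2 (essential): [0.0365 0.1566 0.4151; 0.4957 -0.0831 0.3923; 0.4062 -0.3443 -0.3342]

matrix = [0.0365 0.1566 0.4151; 0.4957 -0.0831 0.3923; 0.4062 -0.3443 -0.3342]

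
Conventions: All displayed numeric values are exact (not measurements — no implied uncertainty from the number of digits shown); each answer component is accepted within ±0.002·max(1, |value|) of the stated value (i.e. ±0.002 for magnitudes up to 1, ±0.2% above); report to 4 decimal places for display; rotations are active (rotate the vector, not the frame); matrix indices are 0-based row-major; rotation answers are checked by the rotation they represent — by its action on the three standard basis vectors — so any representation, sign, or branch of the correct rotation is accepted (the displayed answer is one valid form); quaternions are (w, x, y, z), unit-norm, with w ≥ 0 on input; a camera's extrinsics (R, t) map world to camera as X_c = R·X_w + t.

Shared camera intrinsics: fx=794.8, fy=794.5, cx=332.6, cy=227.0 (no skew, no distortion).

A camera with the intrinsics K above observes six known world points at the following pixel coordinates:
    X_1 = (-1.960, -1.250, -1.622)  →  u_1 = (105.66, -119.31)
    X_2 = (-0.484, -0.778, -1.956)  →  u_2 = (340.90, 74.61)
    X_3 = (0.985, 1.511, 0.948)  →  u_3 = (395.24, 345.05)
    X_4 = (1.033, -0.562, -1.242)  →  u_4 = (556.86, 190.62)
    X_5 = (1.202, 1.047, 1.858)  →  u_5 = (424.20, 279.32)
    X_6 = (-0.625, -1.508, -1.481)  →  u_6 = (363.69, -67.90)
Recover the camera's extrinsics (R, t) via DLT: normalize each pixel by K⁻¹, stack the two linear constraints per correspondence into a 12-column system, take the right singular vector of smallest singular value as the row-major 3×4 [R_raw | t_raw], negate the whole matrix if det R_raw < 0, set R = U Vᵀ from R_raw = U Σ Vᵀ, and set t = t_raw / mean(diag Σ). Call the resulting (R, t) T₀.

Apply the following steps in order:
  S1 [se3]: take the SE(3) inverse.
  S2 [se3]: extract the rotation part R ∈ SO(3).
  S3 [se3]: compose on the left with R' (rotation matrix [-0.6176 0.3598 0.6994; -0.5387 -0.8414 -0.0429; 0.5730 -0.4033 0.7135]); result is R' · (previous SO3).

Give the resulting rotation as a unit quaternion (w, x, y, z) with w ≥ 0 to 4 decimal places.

source (pnp_recover): camera pose = R=[0.9345 -0.3558 -0.0038; 0.3444 0.9072 -0.2416; 0.0894 0.2245 0.9704], t=(0.2100, -0.3699, 6.1299)
after S1 (invert_se3): R=[0.9345 0.3444 0.0894; -0.3558 0.9072 0.2245; -0.0038 -0.2416 0.9704], t=(-0.6169, -0.9656, -6.0369)
after S2 (rot_of_se3): [0.9345 0.3444 0.0894; -0.3558 0.9072 0.2245; -0.0038 -0.2416 0.9704]
after S3 (compose_so3): [-0.7078 -0.0553 0.7042; -0.2039 -0.9385 -0.2787; 0.6763 -0.3408 0.6530]

rotation (quat) = (0.0409, -0.3800, 0.1705, -0.9082)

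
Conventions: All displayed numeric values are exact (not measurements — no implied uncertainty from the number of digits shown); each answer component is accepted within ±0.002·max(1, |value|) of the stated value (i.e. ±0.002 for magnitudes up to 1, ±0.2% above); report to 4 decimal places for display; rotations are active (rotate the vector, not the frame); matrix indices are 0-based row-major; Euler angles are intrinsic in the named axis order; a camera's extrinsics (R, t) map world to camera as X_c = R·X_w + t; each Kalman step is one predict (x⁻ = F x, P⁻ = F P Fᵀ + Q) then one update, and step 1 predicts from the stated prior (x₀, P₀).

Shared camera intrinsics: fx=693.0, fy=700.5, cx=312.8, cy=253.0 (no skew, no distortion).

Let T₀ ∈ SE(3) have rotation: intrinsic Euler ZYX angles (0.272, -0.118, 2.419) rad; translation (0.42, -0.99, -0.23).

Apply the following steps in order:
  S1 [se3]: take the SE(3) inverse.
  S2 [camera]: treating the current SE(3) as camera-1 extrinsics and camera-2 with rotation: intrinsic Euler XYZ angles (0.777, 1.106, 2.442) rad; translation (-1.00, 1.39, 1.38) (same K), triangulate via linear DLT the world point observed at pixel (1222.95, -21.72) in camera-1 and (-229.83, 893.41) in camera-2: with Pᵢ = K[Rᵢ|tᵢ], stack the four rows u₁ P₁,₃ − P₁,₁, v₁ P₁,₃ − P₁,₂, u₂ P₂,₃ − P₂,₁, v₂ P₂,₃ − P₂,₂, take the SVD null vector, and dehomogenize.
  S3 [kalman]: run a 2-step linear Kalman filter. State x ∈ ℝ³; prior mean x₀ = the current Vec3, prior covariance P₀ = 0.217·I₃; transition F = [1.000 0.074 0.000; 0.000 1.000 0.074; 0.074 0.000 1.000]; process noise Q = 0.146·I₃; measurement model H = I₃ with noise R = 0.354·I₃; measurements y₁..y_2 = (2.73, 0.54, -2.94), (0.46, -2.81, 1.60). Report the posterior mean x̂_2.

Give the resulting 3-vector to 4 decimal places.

after S1 (invert_se3): R=[0.9565 0.2668 0.1177; 0.1265 -0.7434 0.6567; 0.2627 -0.6133 -0.7449], t=(-0.1105, -0.6381, -0.8888)
after S2 (triangulate): (1.7481, -0.9641, -0.9963)
after S3 (kf_track): (1.3705, -1.5291, -0.1850)

result = (1.3705, -1.5291, -0.1850)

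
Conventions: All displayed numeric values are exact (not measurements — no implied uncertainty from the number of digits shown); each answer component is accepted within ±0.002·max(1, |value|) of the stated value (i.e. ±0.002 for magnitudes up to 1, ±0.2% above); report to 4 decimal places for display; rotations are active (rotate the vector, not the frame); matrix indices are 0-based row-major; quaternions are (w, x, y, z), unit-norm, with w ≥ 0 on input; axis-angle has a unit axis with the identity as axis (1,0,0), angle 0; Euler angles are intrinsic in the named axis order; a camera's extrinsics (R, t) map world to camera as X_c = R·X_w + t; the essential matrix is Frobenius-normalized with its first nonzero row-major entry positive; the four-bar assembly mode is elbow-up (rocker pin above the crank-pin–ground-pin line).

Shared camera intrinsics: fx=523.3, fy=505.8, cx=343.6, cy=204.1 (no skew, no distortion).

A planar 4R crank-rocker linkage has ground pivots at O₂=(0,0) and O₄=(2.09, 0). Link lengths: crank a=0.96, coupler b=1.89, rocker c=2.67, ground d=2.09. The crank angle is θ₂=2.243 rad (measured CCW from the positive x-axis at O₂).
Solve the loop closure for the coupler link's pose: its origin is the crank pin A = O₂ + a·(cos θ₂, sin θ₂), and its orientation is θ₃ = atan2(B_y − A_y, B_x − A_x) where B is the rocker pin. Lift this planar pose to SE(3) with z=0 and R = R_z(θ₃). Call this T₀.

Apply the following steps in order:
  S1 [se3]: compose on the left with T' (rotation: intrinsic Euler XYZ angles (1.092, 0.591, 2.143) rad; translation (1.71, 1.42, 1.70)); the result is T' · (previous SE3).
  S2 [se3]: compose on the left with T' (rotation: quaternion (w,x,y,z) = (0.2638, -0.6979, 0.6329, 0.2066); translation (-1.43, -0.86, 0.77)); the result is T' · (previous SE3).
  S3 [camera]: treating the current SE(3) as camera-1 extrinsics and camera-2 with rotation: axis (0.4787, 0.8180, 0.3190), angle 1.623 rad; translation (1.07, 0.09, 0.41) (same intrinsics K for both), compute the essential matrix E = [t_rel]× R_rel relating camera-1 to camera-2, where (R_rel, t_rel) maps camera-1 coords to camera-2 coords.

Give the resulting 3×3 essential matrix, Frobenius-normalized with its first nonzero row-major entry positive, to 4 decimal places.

matrix = [0.0923 -0.4191 0.2117; -0.1224 0.4786 -0.1705; -0.2243 0.2140 0.6339]

source (fourbar_fk): coupler pose = R=[0.6329 -0.7742 0.0000; 0.7742 0.6329 0.0000; 0.0000 0.0000 1.0000], t=(-0.5978, 0.7512, 0.0000)
after S1 (compose_se3): R=[-0.8251 -0.0937 0.5572; -0.4394 -0.5136 -0.7370; 0.3552 -0.8529 0.3826], t=(1.4544, 0.8488, 0.9719)
after S2 (compose_se3): R=[0.3587 0.4602 0.8121; 0.8889 -0.4340 -0.1467; 0.2849 0.7745 -0.5648], t=(-2.0633, -1.4249, -0.9794)
after S3 (essential): [0.0923 -0.4191 0.2117; -0.1224 0.4786 -0.1705; -0.2243 0.2140 0.6339]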